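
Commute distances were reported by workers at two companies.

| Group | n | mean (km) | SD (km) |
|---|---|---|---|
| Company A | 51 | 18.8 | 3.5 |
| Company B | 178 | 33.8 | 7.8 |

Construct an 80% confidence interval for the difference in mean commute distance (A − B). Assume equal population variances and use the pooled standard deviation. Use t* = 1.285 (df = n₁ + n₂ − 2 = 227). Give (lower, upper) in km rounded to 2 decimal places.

(-16.45, -13.55)

Pooled variance s_p² = [50·3.5² + 177·7.8²] / (51+178−2) = 50.1374, so s_p = 7.0808.
SE_diff = s_p·√(1/n₁ + 1/n₂) = 7.0808·√(1/51 + 1/178) = 1.1246.
t* = 1.285; margin = 1.285 × 1.1246 = 1.4451.
Difference = 18.8 − 33.8 = -15.0000.
-15.0000 ± 1.4451 → (-16.45, -13.55).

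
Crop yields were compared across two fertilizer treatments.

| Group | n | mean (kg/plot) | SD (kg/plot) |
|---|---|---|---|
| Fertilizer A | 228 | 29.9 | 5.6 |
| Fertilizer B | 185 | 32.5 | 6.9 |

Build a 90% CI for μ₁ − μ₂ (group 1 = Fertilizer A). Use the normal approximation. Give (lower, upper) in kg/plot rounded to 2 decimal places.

(-3.63, -1.57)

SE₁ = s₁/√n₁ = 5.6/√228 = 0.3709; SE₂ = 6.9/√185 = 0.5073.
Independent samples, unequal variances: SE_diff = √(SE₁² + SE₂²) = √(0.13756681 + 0.25735329) = 0.6284.
z* = 1.645, so margin of error = 1.645 × 0.6284 = 1.0337.
Difference in means = 29.9 − 32.5 = -2.6000.
-2.6000 ± 1.0337 → (-3.63, -1.57).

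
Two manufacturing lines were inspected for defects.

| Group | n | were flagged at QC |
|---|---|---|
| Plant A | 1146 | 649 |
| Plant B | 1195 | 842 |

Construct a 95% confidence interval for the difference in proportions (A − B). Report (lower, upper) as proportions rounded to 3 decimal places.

p̂₁ = 649/1146 = 0.5663 and p̂₂ = 842/1195 = 0.7046.
SE₁ = √(p̂₁(1−p̂₁)/n₁) = √(0.5663·0.4337/1146) = 0.01464; SE₂ = √(0.7046·0.2954/1195) = 0.01320.
Independent samples: SE of the difference = √(SE₁² + SE₂²) = √(0.0002143296 + 0.00017424) = 0.01971.
z* for 95% confidence is 1.960, so the margin of error is 1.960 × 0.01971 = 0.03863.
Point estimate p̂₁ − p̂₂ = 0.5663 − 0.7046 = -0.1383.
-0.1383 ± 0.03863 → (-0.177, -0.100).

(-0.177, -0.100)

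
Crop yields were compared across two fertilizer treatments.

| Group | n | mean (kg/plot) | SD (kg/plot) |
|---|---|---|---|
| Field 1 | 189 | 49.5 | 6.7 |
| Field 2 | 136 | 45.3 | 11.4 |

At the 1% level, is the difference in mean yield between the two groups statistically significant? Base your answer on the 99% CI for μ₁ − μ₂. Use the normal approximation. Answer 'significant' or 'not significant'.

significant

Per-group SEs: s₁/√n₁ = 6.7/√189 = 0.4874, s₂/√n₂ = 11.4/√136 = 0.9775.
Unpooled SE of the difference: √(0.23755876 + 0.95550625) = 1.0923.
Margin of error = z* · SE = 2.576 × 1.0923 = 2.8138.
x̄₁ − x̄₂ = 49.5 − 45.3 = 4.2000.
CI: 4.2000 ± 2.8138 = (1.3862, 7.0138).
The interval (1.3862, 7.0138) does not contain 0, so the difference is significant.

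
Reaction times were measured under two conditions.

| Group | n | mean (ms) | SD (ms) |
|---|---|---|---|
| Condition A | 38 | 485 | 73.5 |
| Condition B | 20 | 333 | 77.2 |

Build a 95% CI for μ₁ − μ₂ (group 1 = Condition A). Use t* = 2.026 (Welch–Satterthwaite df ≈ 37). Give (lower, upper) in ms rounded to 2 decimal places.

Standard errors of each mean: 73.5/√38 = 11.9233 and 77.2/√20 = 17.2624.
SE(x̄₁ − x̄₂) = √(11.9233² + 17.2624²) = 20.9799 for independent samples with unequal variances.
With t* = 2.026, the margin is 2.026 × 20.9799 = 42.5053.
x̄₁ − x̄₂ = 485 − 333 = 152.0000; the interval is 152.0000 ± 42.5053 = (109.49, 194.51).

(109.49, 194.51)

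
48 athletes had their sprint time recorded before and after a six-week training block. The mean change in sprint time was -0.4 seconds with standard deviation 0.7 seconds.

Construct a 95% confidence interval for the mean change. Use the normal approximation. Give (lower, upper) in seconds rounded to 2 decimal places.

This is a matched-pairs design, so SE = s_d/√n = 0.7/√48 = 0.1010.
Margin = 1.960 × 0.1010 = 0.1980; the interval is -0.4 ± 0.1980 = (-0.60, -0.20).

(-0.60, -0.20)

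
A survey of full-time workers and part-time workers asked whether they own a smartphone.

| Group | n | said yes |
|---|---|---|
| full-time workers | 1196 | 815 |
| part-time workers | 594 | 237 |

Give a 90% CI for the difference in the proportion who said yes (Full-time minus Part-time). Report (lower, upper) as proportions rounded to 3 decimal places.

Sample proportions: 815/1196 = 0.6814, 237/594 = 0.3990.
Each SE is √(p̂(1−p̂)/n): √(0.6814·0.3186/1196) = 0.01347 and √(0.3990·0.6010/594) = 0.02009.
SE(p̂₁ − p̂₂) = √(SE₁² + SE₂²) = √(0.0001814409 + 0.0004036081) = 0.02419, since the two samples are independent.
At 90% confidence z* = 1.645; margin = 1.645 × 0.02419 = 0.03979.
The difference is 0.6814 − 0.3990 = 0.2824, so the interval is 0.2824 ± 0.03979 = (0.243, 0.322).

(0.243, 0.322)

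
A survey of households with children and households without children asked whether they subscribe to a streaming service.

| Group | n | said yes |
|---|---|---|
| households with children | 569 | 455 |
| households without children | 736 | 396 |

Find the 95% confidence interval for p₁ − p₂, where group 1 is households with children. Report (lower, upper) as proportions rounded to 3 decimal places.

Sample proportions: 455/569 = 0.7996, 396/736 = 0.5380.
Each SE is √(p̂(1−p̂)/n): √(0.7996·0.2004/569) = 0.01678 and √(0.5380·0.4620/736) = 0.01838.
SE(p̂₁ − p̂₂) = √(SE₁² + SE₂²) = √(0.0002815684 + 0.0003378244) = 0.02489, since the two samples are independent.
At 95% confidence z* = 1.960; margin = 1.960 × 0.02489 = 0.04878.
The difference is 0.7996 − 0.5380 = 0.2616, so the interval is 0.2616 ± 0.04878 = (0.213, 0.310).

(0.213, 0.310)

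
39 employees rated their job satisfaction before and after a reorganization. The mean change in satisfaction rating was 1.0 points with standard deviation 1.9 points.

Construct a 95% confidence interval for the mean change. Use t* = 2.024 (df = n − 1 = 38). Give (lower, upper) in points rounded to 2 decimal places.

Paired design: SE = s_d/√n = 1.9/√39 = 0.3042.
t* = 2.024; margin of error = 2.024 × 0.3042 = 0.6157.
1.0 ± 0.6157 → (0.38, 1.62).

(0.38, 1.62)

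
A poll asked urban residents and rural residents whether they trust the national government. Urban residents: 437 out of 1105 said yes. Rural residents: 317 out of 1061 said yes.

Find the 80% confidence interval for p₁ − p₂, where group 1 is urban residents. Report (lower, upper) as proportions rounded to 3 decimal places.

Sample proportions: 437/1105 = 0.3955, 317/1061 = 0.2988.
Each SE is √(p̂(1−p̂)/n): √(0.3955·0.6045/1105) = 0.01471 and √(0.2988·0.7012/1061) = 0.01405.
SE(p̂₁ − p̂₂) = √(SE₁² + SE₂²) = √(0.0002163841 + 0.0001974025) = 0.02034, since the two samples are independent.
At 80% confidence z* = 1.282; margin = 1.282 × 0.02034 = 0.02608.
The difference is 0.3955 − 0.2988 = 0.0967, so the interval is 0.0967 ± 0.02608 = (0.071, 0.123).

(0.071, 0.123)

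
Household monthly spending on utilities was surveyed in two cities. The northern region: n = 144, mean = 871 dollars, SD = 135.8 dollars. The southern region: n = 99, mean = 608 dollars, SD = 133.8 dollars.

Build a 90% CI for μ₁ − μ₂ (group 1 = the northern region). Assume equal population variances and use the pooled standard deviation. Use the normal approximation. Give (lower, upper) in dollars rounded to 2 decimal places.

(234.01, 291.99)

s_p = √[((n₁−1)s₁² + (n₂−1)s₂²)/(n₁+n₂−2)] = √[(143·135.8² + 98·133.8²)/241] = 134.9903.
SE = 134.9903·√(1/144 + 1/99) = 17.6241.
With z* = 1.645, margin = 1.645 × 17.6241 = 28.9916.
x̄₁ − x̄₂ = 871 − 608 = 263.0000; interval 263.0000 ± 28.9916 = (234.01, 291.99).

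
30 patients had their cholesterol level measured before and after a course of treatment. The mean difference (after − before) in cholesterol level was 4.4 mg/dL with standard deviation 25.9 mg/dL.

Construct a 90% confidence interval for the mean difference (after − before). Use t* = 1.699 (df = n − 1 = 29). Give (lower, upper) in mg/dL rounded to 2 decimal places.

This is a matched-pairs design, so SE = s_d/√n = 25.9/√30 = 4.7287.
Margin = 1.699 × 4.7287 = 8.0341; the interval is 4.4 ± 8.0341 = (-3.63, 12.43).

(-3.63, 12.43)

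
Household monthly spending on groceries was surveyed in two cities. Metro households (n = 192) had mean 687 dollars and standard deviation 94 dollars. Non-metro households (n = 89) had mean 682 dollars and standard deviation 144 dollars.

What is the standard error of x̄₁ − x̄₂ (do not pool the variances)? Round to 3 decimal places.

Standard errors of each mean: 94/√192 = 6.7839 and 144/√89 = 15.2640.
SE(x̄₁ − x̄₂) = √(6.7839² + 15.2640²) = 16.7036 for independent samples with unequal variances.

16.704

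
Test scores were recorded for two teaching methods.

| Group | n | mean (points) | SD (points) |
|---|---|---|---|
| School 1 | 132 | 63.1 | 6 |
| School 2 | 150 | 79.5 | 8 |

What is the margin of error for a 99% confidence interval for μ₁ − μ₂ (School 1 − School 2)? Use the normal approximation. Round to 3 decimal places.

SE₁ = s₁/√n₁ = 6/√132 = 0.5222; SE₂ = 8/√150 = 0.6532.
Independent samples, unequal variances: SE_diff = √(SE₁² + SE₂²) = √(0.27269284 + 0.42667024) = 0.8363.
z* = 2.576, so margin of error = 2.576 × 0.8363 = 2.1543.

2.154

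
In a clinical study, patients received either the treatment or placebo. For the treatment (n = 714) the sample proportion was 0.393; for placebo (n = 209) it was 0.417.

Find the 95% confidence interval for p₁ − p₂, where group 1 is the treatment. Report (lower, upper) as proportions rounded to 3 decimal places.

Each SE is √(p̂(1−p̂)/n): √(0.3930·0.6070/714) = 0.01828 and √(0.4170·0.5830/209) = 0.03411.
SE(p̂₁ − p̂₂) = √(SE₁² + SE₂²) = √(0.0003341584 + 0.0011634921) = 0.03870, since the two samples are independent.
At 95% confidence z* = 1.960; margin = 1.960 × 0.03870 = 0.07585.
The difference is 0.3930 − 0.4170 = -0.0240, so the interval is -0.0240 ± 0.07585 = (-0.100, 0.052).

(-0.100, 0.052)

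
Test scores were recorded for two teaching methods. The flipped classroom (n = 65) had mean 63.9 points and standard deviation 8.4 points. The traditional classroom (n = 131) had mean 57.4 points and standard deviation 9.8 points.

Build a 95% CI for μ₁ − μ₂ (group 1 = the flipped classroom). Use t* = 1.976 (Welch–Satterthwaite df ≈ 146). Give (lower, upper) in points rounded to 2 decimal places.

(3.84, 9.16)

SE₁ = s₁/√n₁ = 8.4/√65 = 1.0419; SE₂ = 9.8/√131 = 0.8562.
Independent samples, unequal variances: SE_diff = √(SE₁² + SE₂²) = √(1.08555561 + 0.73307844) = 1.3486.
t* = 1.976, so margin of error = 1.976 × 1.3486 = 2.6648.
Difference in means = 63.9 − 57.4 = 6.5000.
6.5000 ± 2.6648 → (3.84, 9.16).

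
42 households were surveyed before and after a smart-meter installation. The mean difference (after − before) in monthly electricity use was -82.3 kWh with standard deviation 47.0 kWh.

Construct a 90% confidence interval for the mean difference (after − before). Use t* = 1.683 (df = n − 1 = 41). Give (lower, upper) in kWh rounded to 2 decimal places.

Paired design: SE = s_d/√n = 47.0/√42 = 7.2523.
t* = 1.683; margin of error = 1.683 × 7.2523 = 12.2056.
-82.3 ± 12.2056 → (-94.51, -70.09).

(-94.51, -70.09)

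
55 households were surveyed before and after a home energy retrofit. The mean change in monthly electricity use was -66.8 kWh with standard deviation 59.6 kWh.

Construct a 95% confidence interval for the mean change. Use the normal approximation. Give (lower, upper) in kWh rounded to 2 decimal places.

Paired design: SE = s_d/√n = 59.6/√55 = 8.0365.
z* = 1.960; margin of error = 1.960 × 8.0365 = 15.7515.
-66.8 ± 15.7515 → (-82.55, -51.05).

(-82.55, -51.05)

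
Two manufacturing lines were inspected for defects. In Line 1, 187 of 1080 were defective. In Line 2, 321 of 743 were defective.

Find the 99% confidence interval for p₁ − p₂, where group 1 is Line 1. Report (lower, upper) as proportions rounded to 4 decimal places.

(-0.3143, -0.2035)

p̂₁ = 187/1080 = 0.1731 and p̂₂ = 321/743 = 0.4320.
SE₁ = √(p̂₁(1−p̂₁)/n₁) = √(0.1731·0.8269/1080) = 0.01151; SE₂ = √(0.4320·0.5680/743) = 0.01817.
Independent samples: SE of the difference = √(SE₁² + SE₂²) = √(0.0001324801 + 0.0003301489) = 0.02151.
z* for 99% confidence is 2.576, so the margin of error is 2.576 × 0.02151 = 0.05541.
Point estimate p̂₁ − p̂₂ = 0.1731 − 0.4320 = -0.2589.
-0.2589 ± 0.05541 → (-0.3143, -0.2035).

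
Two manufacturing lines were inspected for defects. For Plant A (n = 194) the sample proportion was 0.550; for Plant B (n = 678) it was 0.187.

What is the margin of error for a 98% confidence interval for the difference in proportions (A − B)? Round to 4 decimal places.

0.0901

The two standard errors are √(0.5500×0.4500/194) = 0.03572 and √(0.1870×0.8130/678) = 0.01497.
Because the samples are independent, SE_diff = √(0.03572² + 0.01497²) = 0.03873.
Using z* = 2.326 for 98%, ME = 2.326 × 0.03873 = 0.09009.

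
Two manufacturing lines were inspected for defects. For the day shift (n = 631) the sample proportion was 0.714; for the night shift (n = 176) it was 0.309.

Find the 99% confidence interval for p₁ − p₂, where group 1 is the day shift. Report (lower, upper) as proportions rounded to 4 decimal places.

(0.3040, 0.5060)

The two standard errors are √(0.7140×0.2860/631) = 0.01799 and √(0.3090×0.6910/176) = 0.03483.
Because the samples are independent, SE_diff = √(0.01799² + 0.03483²) = 0.03920.
Using z* = 2.576 for 99%, ME = 2.576 × 0.03920 = 0.10098.
p̂₁ − p̂₂ = 0.4050; interval 0.4050 ± 0.10098 gives (0.3040, 0.5060).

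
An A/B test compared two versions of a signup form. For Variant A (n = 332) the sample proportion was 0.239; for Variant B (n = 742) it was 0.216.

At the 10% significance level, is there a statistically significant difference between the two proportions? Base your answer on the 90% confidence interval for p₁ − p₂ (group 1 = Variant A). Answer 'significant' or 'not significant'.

Each SE is √(p̂(1−p̂)/n): √(0.2390·0.7610/332) = 0.02341 and √(0.2160·0.7840/742) = 0.01511.
SE(p̂₁ − p̂₂) = √(SE₁² + SE₂²) = √(0.0005480281 + 0.0002283121) = 0.02786, since the two samples are independent.
At 90% confidence z* = 1.645; margin = 1.645 × 0.02786 = 0.04583.
The difference is 0.2390 − 0.2160 = 0.0230, so the interval is 0.0230 ± 0.04583 = (-0.02283, 0.06883).
The interval (-0.02283, 0.06883) contains 0, so the difference is not significant.

not significant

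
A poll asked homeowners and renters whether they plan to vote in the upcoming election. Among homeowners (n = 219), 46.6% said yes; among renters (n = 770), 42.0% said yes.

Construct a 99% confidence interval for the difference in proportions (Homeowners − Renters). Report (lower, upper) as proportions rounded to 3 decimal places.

SE₁ = √(p̂₁(1−p̂₁)/n₁) = √(0.4660·0.5340/219) = 0.03371; SE₂ = √(0.4200·0.5800/770) = 0.01779.
Independent samples: SE of the difference = √(SE₁² + SE₂²) = √(0.0011363641 + 0.0003164841) = 0.03812.
z* for 99% confidence is 2.576, so the margin of error is 2.576 × 0.03812 = 0.09820.
Point estimate p̂₁ − p̂₂ = 0.4660 − 0.4200 = 0.0460.
0.0460 ± 0.09820 → (-0.052, 0.144).

(-0.052, 0.144)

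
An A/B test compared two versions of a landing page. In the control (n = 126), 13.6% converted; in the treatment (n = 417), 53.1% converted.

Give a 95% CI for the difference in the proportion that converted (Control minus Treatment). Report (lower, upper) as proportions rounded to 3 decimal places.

(-0.472, -0.318)

SE₁ = √(p̂₁(1−p̂₁)/n₁) = √(0.1360·0.8640/126) = 0.03054; SE₂ = √(0.5310·0.4690/417) = 0.02444.
Independent samples: SE of the difference = √(SE₁² + SE₂²) = √(0.0009326916 + 0.0005973136) = 0.03912.
z* for 95% confidence is 1.960, so the margin of error is 1.960 × 0.03912 = 0.07668.
Point estimate p̂₁ − p̂₂ = 0.1360 − 0.5310 = -0.3950.
-0.3950 ± 0.07668 → (-0.472, -0.318).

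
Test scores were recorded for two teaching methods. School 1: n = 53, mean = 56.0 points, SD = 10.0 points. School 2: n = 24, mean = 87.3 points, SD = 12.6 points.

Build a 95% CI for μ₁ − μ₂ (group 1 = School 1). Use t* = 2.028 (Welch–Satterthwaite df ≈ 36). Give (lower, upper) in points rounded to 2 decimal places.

(-37.21, -25.39)

SE₁ = s₁/√n₁ = 10.0/√53 = 1.3736; SE₂ = 12.6/√24 = 2.5720.
Independent samples, unequal variances: SE_diff = √(SE₁² + SE₂²) = √(1.88677696 + 6.615184) = 2.9158.
t* = 2.028, so margin of error = 2.028 × 2.9158 = 5.9132.
Difference in means = 56.0 − 87.3 = -31.3000.
-31.3000 ± 5.9132 → (-37.21, -25.39).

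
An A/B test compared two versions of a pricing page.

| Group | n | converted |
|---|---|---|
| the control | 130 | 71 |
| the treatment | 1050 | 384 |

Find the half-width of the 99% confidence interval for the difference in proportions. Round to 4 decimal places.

Sample proportions: 71/130 = 0.5462, 384/1050 = 0.3657.
Each SE is √(p̂(1−p̂)/n): √(0.5462·0.4538/130) = 0.04367 and √(0.3657·0.6343/1050) = 0.01486.
SE(p̂₁ − p̂₂) = √(SE₁² + SE₂²) = √(0.0019070689 + 0.0002208196) = 0.04613, since the two samples are independent.
At 99% confidence z* = 2.576; margin = 2.576 × 0.04613 = 0.11883.

0.1188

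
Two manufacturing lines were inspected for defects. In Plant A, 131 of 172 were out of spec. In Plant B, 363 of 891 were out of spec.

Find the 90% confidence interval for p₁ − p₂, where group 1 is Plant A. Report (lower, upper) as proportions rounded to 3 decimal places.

First, p̂₁ = 131/172 = 0.7616; p̂₂ = 363/891 = 0.4074.
The two standard errors are √(0.7616×0.2384/172) = 0.03249 and √(0.4074×0.5926/891) = 0.01646.
Because the samples are independent, SE_diff = √(0.03249² + 0.01646²) = 0.03642.
Using z* = 1.645 for 90%, ME = 1.645 × 0.03642 = 0.05991.
p̂₁ − p̂₂ = 0.3542; interval 0.3542 ± 0.05991 gives (0.294, 0.414).

(0.294, 0.414)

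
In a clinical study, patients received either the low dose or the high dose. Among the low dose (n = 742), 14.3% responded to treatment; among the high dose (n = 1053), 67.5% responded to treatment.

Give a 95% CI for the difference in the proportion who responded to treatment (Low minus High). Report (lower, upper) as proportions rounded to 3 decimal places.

The two standard errors are √(0.1430×0.8570/742) = 0.01285 and √(0.6750×0.3250/1053) = 0.01443.
Because the samples are independent, SE_diff = √(0.01285² + 0.01443²) = 0.01932.
Using z* = 1.960 for 95%, ME = 1.960 × 0.01932 = 0.03787.
p̂₁ − p̂₂ = -0.5320; interval -0.5320 ± 0.03787 gives (-0.570, -0.494).

(-0.570, -0.494)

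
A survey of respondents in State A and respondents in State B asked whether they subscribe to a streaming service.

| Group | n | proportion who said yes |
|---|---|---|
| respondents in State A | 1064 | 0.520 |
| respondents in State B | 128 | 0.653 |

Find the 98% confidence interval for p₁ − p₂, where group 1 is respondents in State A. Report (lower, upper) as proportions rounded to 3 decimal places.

SE₁ = √(p̂₁(1−p̂₁)/n₁) = √(0.5200·0.4800/1064) = 0.01532; SE₂ = √(0.6530·0.3470/128) = 0.04207.
Independent samples: SE of the difference = √(SE₁² + SE₂²) = √(0.0002347024 + 0.0017698849) = 0.04477.
z* for 98% confidence is 2.326, so the margin of error is 2.326 × 0.04477 = 0.10414.
Point estimate p̂₁ − p̂₂ = 0.5200 − 0.6530 = -0.1330.
-0.1330 ± 0.10414 → (-0.237, -0.029).

(-0.237, -0.029)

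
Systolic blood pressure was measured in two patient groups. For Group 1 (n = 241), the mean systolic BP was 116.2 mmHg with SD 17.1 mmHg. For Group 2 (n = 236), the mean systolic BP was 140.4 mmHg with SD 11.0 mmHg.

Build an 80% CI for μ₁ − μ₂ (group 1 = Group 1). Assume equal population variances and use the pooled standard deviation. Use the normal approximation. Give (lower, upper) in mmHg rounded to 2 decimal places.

(-25.89, -22.51)

Pooled variance s_p² = [240·17.1² + 235·11.0²] / (241+236−2) = 207.6072, so s_p = 14.4086.
SE_diff = s_p·√(1/n₁ + 1/n₂) = 14.4086·√(1/241 + 1/236) = 1.3195.
z* = 1.282; margin = 1.282 × 1.3195 = 1.6916.
Difference = 116.2 − 140.4 = -24.2000.
-24.2000 ± 1.6916 → (-25.89, -22.51).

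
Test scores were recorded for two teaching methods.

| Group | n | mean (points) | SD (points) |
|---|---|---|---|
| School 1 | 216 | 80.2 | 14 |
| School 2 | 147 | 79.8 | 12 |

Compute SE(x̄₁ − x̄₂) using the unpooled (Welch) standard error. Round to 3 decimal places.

Standard errors of each mean: 14/√216 = 0.9526 and 12/√147 = 0.9897.
SE(x̄₁ − x̄₂) = √(0.9526² + 0.9897²) = 1.3737 for independent samples with unequal variances.

1.374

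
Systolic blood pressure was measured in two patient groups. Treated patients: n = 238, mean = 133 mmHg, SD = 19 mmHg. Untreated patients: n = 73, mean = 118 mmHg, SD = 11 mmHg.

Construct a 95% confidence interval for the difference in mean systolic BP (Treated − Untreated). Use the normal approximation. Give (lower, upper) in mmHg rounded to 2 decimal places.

Standard errors of each mean: 19/√238 = 1.2316 and 11/√73 = 1.2875.
SE(x̄₁ − x̄₂) = √(1.2316² + 1.2875²) = 1.7817 for independent samples with unequal variances.
With z* = 1.960, the margin is 1.960 × 1.7817 = 3.4921.
x̄₁ − x̄₂ = 133 − 118 = 15.0000; the interval is 15.0000 ± 3.4921 = (11.51, 18.49).

(11.51, 18.49)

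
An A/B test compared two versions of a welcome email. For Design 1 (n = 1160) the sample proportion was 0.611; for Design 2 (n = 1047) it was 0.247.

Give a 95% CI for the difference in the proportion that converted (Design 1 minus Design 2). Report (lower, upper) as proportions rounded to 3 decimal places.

Each SE is √(p̂(1−p̂)/n): √(0.6110·0.3890/1160) = 0.01431 and √(0.2470·0.7530/1047) = 0.01333.
SE(p̂₁ − p̂₂) = √(SE₁² + SE₂²) = √(0.0002047761 + 0.0001776889) = 0.01956, since the two samples are independent.
At 95% confidence z* = 1.960; margin = 1.960 × 0.01956 = 0.03834.
The difference is 0.6110 − 0.2470 = 0.3640, so the interval is 0.3640 ± 0.03834 = (0.326, 0.402).

(0.326, 0.402)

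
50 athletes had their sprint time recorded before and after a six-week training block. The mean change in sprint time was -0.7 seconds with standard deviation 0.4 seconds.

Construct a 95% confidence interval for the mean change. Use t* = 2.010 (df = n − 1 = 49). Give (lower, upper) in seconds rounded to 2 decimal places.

(-0.81, -0.59)

This is a matched-pairs design, so SE = s_d/√n = 0.4/√50 = 0.0566.
Margin = 2.010 × 0.0566 = 0.1138; the interval is -0.7 ± 0.1138 = (-0.81, -0.59).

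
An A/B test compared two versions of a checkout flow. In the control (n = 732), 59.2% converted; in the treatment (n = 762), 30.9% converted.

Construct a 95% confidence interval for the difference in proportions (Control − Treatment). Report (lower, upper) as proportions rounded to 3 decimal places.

(0.235, 0.331)

The two standard errors are √(0.5920×0.4080/732) = 0.01816 and √(0.3090×0.6910/762) = 0.01674.
Because the samples are independent, SE_diff = √(0.01816² + 0.01674²) = 0.02470.
Using z* = 1.960 for 95%, ME = 1.960 × 0.02470 = 0.04841.
p̂₁ − p̂₂ = 0.2830; interval 0.2830 ± 0.04841 gives (0.235, 0.331).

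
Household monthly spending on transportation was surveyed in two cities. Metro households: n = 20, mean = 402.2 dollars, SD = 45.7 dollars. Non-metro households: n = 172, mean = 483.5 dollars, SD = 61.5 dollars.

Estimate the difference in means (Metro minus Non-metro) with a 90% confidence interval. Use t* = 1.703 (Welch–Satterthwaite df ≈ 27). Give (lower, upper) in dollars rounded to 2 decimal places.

Per-group SEs: s₁/√n₁ = 45.7/√20 = 10.2188, s₂/√n₂ = 61.5/√172 = 4.6893.
Unpooled SE of the difference: √(104.42387344 + 21.98953449) = 11.2434.
Margin of error = t* · SE = 1.703 × 11.2434 = 19.1475.
x̄₁ − x̄₂ = 402.2 − 483.5 = -81.3000.
CI: -81.3000 ± 19.1475 = (-100.45, -62.15).

(-100.45, -62.15)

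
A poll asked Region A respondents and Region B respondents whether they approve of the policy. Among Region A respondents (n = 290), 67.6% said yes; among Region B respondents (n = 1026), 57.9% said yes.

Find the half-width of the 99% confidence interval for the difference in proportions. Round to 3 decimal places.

Each SE is √(p̂(1−p̂)/n): √(0.6760·0.3240/290) = 0.02748 and √(0.5790·0.4210/1026) = 0.01541.
SE(p̂₁ − p̂₂) = √(SE₁² + SE₂²) = √(0.0007551504 + 0.0002374681) = 0.03151, since the two samples are independent.
At 99% confidence z* = 2.576; margin = 2.576 × 0.03151 = 0.08117.

0.081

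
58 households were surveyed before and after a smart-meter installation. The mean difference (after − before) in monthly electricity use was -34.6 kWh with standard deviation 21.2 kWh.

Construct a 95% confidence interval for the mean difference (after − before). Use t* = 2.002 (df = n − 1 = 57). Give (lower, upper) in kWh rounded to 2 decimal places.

(-40.17, -29.03)

Paired design: SE = s_d/√n = 21.2/√58 = 2.7837.
t* = 2.002; margin of error = 2.002 × 2.7837 = 5.5730.
-34.6 ± 5.5730 → (-40.17, -29.03).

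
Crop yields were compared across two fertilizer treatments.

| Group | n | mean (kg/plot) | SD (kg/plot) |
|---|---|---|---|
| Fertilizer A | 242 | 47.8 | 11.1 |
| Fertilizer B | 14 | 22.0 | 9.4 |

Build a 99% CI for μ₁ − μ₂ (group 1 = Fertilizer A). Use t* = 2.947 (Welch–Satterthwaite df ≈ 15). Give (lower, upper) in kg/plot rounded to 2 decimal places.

(18.10, 33.50)

Standard errors of each mean: 11.1/√242 = 0.7135 and 9.4/√14 = 2.5123.
SE(x̄₁ − x̄₂) = √(0.7135² + 2.5123²) = 2.6117 for independent samples with unequal variances.
With t* = 2.947, the margin is 2.947 × 2.6117 = 7.6967.
x̄₁ − x̄₂ = 47.8 − 22.0 = 25.8000; the interval is 25.8000 ± 7.6967 = (18.10, 33.50).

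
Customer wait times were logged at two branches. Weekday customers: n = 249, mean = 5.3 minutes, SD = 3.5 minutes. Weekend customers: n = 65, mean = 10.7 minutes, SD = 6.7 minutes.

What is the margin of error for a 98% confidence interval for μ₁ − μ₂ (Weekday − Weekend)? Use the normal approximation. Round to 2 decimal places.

2.00

Per-group SEs: s₁/√n₁ = 3.5/√249 = 0.2218, s₂/√n₂ = 6.7/√65 = 0.8310.
Unpooled SE of the difference: √(0.04919524 + 0.690561) = 0.8601.
Margin of error = z* · SE = 2.326 × 0.8601 = 2.0006.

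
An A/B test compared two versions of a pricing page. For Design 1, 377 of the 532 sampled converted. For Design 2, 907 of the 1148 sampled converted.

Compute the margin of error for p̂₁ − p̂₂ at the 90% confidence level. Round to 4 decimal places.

0.0380

Sample proportions: 377/532 = 0.7086, 907/1148 = 0.7901.
Each SE is √(p̂(1−p̂)/n): √(0.7086·0.2914/532) = 0.01970 and √(0.7901·0.2099/1148) = 0.01202.
SE(p̂₁ − p̂₂) = √(SE₁² + SE₂²) = √(0.00038809 + 0.0001444804) = 0.02308, since the two samples are independent.
At 90% confidence z* = 1.645; margin = 1.645 × 0.02308 = 0.03797.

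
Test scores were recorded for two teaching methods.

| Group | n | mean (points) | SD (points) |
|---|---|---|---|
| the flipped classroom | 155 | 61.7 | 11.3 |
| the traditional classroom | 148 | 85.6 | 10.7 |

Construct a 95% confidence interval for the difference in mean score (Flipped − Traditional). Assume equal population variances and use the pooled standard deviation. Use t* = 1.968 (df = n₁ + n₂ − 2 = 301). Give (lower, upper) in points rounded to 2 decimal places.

s_p = √[((n₁−1)s₁² + (n₂−1)s₂²)/(n₁+n₂−2)] = √[(154·11.3² + 147·10.7²)/301] = 11.0111.
SE = 11.0111·√(1/155 + 1/148) = 1.2655.
With t* = 1.968, margin = 1.968 × 1.2655 = 2.4905.
x̄₁ − x̄₂ = 61.7 − 85.6 = -23.9000; interval -23.9000 ± 2.4905 = (-26.39, -21.41).

(-26.39, -21.41)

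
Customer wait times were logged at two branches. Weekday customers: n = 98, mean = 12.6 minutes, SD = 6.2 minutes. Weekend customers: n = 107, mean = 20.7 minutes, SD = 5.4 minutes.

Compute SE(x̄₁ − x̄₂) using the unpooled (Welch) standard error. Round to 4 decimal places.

Standard errors of each mean: 6.2/√98 = 0.6263 and 5.4/√107 = 0.5220.
SE(x̄₁ − x̄₂) = √(0.6263² + 0.5220²) = 0.8153 for independent samples with unequal variances.

0.8153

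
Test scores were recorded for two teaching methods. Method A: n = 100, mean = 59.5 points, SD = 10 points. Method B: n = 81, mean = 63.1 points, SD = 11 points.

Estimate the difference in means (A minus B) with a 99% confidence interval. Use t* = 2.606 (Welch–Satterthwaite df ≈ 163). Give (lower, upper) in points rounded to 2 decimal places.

(-7.72, 0.52)

Per-group SEs: s₁/√n₁ = 10/√100 = 1.0000, s₂/√n₂ = 11/√81 = 1.2222.
Unpooled SE of the difference: √(1.0 + 1.49377284) = 1.5792.
Margin of error = t* · SE = 2.606 × 1.5792 = 4.1154.
x̄₁ − x̄₂ = 59.5 − 63.1 = -3.6000.
CI: -3.6000 ± 4.1154 = (-7.72, 0.52).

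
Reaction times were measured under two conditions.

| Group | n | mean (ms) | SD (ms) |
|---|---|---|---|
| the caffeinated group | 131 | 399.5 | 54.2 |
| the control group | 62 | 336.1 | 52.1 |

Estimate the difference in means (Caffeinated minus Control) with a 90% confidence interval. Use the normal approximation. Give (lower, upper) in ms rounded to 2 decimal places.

Per-group SEs: s₁/√n₁ = 54.2/√131 = 4.7355, s₂/√n₂ = 52.1/√62 = 6.6167.
Unpooled SE of the difference: √(22.42496025 + 43.78071889) = 8.1367.
Margin of error = z* · SE = 1.645 × 8.1367 = 13.3849.
x̄₁ − x̄₂ = 399.5 − 336.1 = 63.4000.
CI: 63.4000 ± 13.3849 = (50.02, 76.78).

(50.02, 76.78)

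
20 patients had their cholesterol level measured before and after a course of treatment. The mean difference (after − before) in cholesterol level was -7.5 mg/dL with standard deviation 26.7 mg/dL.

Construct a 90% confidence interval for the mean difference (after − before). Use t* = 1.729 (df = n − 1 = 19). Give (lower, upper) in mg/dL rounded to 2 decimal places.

This is a matched-pairs design, so SE = s_d/√n = 26.7/√20 = 5.9703.
Margin = 1.729 × 5.9703 = 10.3226; the interval is -7.5 ± 10.3226 = (-17.82, 2.82).

(-17.82, 2.82)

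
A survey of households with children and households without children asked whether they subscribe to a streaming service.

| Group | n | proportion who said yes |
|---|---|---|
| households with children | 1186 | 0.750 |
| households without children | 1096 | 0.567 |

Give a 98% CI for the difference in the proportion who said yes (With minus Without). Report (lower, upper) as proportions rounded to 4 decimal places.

SE₁ = √(p̂₁(1−p̂₁)/n₁) = √(0.7500·0.2500/1186) = 0.01257; SE₂ = √(0.5670·0.4330/1096) = 0.01497.
Independent samples: SE of the difference = √(SE₁² + SE₂²) = √(0.0001580049 + 0.0002241009) = 0.01955.
z* for 98% confidence is 2.326, so the margin of error is 2.326 × 0.01955 = 0.04547.
Point estimate p̂₁ − p̂₂ = 0.7500 − 0.5670 = 0.1830.
0.1830 ± 0.04547 → (0.1375, 0.2285).

(0.1375, 0.2285)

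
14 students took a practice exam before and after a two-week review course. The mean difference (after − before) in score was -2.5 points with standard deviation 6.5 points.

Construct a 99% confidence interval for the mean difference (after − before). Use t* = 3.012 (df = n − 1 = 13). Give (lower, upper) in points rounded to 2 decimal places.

(-7.73, 2.73)

This is a matched-pairs design, so SE = s_d/√n = 6.5/√14 = 1.7372.
Margin = 3.012 × 1.7372 = 5.2324; the interval is -2.5 ± 5.2324 = (-7.73, 2.73).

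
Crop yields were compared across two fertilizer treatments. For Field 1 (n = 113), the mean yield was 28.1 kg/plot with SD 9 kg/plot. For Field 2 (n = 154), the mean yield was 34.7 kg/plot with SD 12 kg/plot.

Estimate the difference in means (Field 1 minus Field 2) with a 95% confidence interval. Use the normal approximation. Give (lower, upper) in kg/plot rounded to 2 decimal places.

(-9.12, -4.08)

Standard errors of each mean: 9/√113 = 0.8466 and 12/√154 = 0.9670.
SE(x̄₁ − x̄₂) = √(0.8466² + 0.9670²) = 1.2852 for independent samples with unequal variances.
With z* = 1.960, the margin is 1.960 × 1.2852 = 2.5190.
x̄₁ − x̄₂ = 28.1 − 34.7 = -6.6000; the interval is -6.6000 ± 2.5190 = (-9.12, -4.08).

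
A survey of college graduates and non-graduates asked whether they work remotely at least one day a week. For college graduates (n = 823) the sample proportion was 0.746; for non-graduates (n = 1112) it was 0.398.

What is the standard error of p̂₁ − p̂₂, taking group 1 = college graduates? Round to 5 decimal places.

Each SE is √(p̂(1−p̂)/n): √(0.7460·0.2540/823) = 0.01517 and √(0.3980·0.6020/1112) = 0.01468.
SE(p̂₁ − p̂₂) = √(SE₁² + SE₂²) = √(0.0002301289 + 0.0002155024) = 0.02111, since the two samples are independent.

0.02111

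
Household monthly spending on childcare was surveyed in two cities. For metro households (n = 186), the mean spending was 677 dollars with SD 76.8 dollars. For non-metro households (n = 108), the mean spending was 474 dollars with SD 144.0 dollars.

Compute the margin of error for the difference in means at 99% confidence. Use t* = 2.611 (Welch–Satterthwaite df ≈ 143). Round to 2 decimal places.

Standard errors of each mean: 76.8/√186 = 5.6312 and 144.0/√108 = 13.8564.
SE(x̄₁ − x̄₂) = √(5.6312² + 13.8564²) = 14.9569 for independent samples with unequal variances.
With t* = 2.611, the margin is 2.611 × 14.9569 = 39.0525.

39.05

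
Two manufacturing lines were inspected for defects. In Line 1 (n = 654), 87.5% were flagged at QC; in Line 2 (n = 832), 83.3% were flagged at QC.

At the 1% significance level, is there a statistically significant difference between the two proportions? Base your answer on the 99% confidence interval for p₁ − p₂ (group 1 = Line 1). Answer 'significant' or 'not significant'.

Each SE is √(p̂(1−p̂)/n): √(0.8750·0.1250/654) = 0.01293 and √(0.8330·0.1670/832) = 0.01293.
SE(p̂₁ − p̂₂) = √(SE₁² + SE₂²) = √(0.0001671849 + 0.0001671849) = 0.01829, since the two samples are independent.
At 99% confidence z* = 2.576; margin = 2.576 × 0.01829 = 0.04712.
The difference is 0.8750 − 0.8330 = 0.0420, so the interval is 0.0420 ± 0.04712 = (-0.00512, 0.08912).
The interval (-0.00512, 0.08912) contains 0, so the difference is not significant.

not significant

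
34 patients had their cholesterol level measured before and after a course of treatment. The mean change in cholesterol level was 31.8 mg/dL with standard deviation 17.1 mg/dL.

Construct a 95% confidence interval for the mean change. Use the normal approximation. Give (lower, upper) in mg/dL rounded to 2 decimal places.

Paired design: SE = s_d/√n = 17.1/√34 = 2.9326.
z* = 1.960; margin of error = 1.960 × 2.9326 = 5.7479.
31.8 ± 5.7479 → (26.05, 37.55).

(26.05, 37.55)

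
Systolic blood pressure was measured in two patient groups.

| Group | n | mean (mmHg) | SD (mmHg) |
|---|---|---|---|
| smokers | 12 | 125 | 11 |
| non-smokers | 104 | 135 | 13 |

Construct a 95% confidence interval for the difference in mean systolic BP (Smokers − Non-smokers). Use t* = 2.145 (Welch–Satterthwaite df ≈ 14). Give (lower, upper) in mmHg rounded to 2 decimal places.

Per-group SEs: s₁/√n₁ = 11/√12 = 3.1754, s₂/√n₂ = 13/√104 = 1.2748.
Unpooled SE of the difference: √(10.08316516 + 1.62511504) = 3.4217.
Margin of error = t* · SE = 2.145 × 3.4217 = 7.3395.
x̄₁ − x̄₂ = 125 − 135 = -10.0000.
CI: -10.0000 ± 7.3395 = (-17.34, -2.66).

(-17.34, -2.66)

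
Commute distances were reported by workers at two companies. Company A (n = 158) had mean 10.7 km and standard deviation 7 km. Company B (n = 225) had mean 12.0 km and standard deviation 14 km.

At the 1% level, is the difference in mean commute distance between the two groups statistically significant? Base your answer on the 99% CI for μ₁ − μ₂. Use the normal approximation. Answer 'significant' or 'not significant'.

not significant

SE₁ = s₁/√n₁ = 7/√158 = 0.5569; SE₂ = 14/√225 = 0.9333.
Independent samples, unequal variances: SE_diff = √(SE₁² + SE₂²) = √(0.31013761 + 0.87104889) = 1.0868.
z* = 2.576, so margin of error = 2.576 × 1.0868 = 2.7996.
Difference in means = 10.7 − 12.0 = -1.3000.
-1.3000 ± 2.7996 → (-4.0996, 1.4996).
The interval (-4.0996, 1.4996) contains 0, so the difference is not significant.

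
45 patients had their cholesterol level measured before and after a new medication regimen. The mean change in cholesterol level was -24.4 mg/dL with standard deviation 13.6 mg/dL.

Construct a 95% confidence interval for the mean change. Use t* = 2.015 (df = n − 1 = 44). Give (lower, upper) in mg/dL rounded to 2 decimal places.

This is a matched-pairs design, so SE = s_d/√n = 13.6/√45 = 2.0274.
Margin = 2.015 × 2.0274 = 4.0852; the interval is -24.4 ± 4.0852 = (-28.49, -20.31).

(-28.49, -20.31)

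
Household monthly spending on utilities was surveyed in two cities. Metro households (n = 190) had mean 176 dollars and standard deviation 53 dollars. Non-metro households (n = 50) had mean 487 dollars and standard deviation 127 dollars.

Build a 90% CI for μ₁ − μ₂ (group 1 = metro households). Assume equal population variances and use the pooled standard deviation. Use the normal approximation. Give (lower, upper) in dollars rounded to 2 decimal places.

(-330.48, -291.52)

s_p = √[((n₁−1)s₁² + (n₂−1)s₂²)/(n₁+n₂−2)] = √[(189·53² + 49·127²)/238] = 74.5074.
SE = 74.5074·√(1/190 + 1/50) = 11.8425.
With z* = 1.645, margin = 1.645 × 11.8425 = 19.4809.
x̄₁ − x̄₂ = 176 − 487 = -311.0000; interval -311.0000 ± 19.4809 = (-330.48, -291.52).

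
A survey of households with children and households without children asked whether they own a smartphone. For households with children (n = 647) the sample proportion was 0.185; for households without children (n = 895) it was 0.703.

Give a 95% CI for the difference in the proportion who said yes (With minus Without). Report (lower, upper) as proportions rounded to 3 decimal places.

Each SE is √(p̂(1−p̂)/n): √(0.1850·0.8150/647) = 0.01527 and √(0.7030·0.2970/895) = 0.01527.
SE(p̂₁ − p̂₂) = √(SE₁² + SE₂²) = √(0.0002331729 + 0.0002331729) = 0.02160, since the two samples are independent.
At 95% confidence z* = 1.960; margin = 1.960 × 0.02160 = 0.04234.
The difference is 0.1850 − 0.7030 = -0.5180, so the interval is -0.5180 ± 0.04234 = (-0.560, -0.476).

(-0.560, -0.476)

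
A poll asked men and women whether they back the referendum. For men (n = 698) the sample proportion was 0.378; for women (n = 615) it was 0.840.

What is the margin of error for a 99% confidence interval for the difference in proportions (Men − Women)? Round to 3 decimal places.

0.061

Each SE is √(p̂(1−p̂)/n): √(0.3780·0.6220/698) = 0.01835 and √(0.8400·0.1600/615) = 0.01478.
SE(p̂₁ − p̂₂) = √(SE₁² + SE₂²) = √(0.0003367225 + 0.0002184484) = 0.02356, since the two samples are independent.
At 99% confidence z* = 2.576; margin = 2.576 × 0.02356 = 0.06069.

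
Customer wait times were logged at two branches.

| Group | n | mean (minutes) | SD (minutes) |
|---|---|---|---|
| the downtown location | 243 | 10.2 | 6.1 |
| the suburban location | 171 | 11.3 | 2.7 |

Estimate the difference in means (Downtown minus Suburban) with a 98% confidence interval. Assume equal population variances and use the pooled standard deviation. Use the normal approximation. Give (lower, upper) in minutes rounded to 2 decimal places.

(-2.26, 0.06)

Pooled variance s_p² = [242·6.1² + 170·2.7²] / (243+171−2) = 24.8644, so s_p = 4.9864.
SE_diff = s_p·√(1/n₁ + 1/n₂) = 4.9864·√(1/243 + 1/171) = 0.4977.
z* = 2.326; margin = 2.326 × 0.4977 = 1.1577.
Difference = 10.2 − 11.3 = -1.1000.
-1.1000 ± 1.1577 → (-2.26, 0.06).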